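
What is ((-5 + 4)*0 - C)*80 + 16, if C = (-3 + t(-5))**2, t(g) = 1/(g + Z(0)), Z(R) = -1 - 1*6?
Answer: -6701/9 ≈ -744.56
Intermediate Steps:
Z(R) = -7 (Z(R) = -1 - 6 = -7)
t(g) = 1/(-7 + g) (t(g) = 1/(g - 7) = 1/(-7 + g))
C = 1369/144 (C = (-3 + 1/(-7 - 5))**2 = (-3 + 1/(-12))**2 = (-3 - 1/12)**2 = (-37/12)**2 = 1369/144 ≈ 9.5069)
((-5 + 4)*0 - C)*80 + 16 = ((-5 + 4)*0 - 1*1369/144)*80 + 16 = (-1*0 - 1369/144)*80 + 16 = (0 - 1369/144)*80 + 16 = -1369/144*80 + 16 = -6845/9 + 16 = -6701/9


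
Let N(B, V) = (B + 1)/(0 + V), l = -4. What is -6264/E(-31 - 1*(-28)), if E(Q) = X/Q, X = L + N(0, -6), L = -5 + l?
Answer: -112752/55 ≈ -2050.0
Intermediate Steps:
N(B, V) = (1 + B)/V
L = -9 (L = -5 - 4 = -9)
X = -55/6 (X = -9 + (1 + 0)/(-6) = -9 - ⅙*1 = -9 - ⅙ = -55/6 ≈ -9.1667)
E(Q) = -55/(6*Q)
-6264/E(-31 - 1*(-28)) = -6264/((-55/(6*(-31 - 1*(-28))))) = -6264/((-55/(6*(-31 + 28)))) = -6264/((-55/6/(-3))) = -6264/((-55/6*(-⅓))) = -6264/55/18 = -6264*18/55 = -112752/55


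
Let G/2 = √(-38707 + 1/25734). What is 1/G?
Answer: -I*√25633275502758/1992171874 ≈ -0.0025414*I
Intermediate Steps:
G = I*√25633275502758/12867 (G = 2*√(-38707 + 1/25734) = 2*√(-996085937/25734) = 2*(I*√25633275502758/25734) = I*√25633275502758/12867 ≈ 393.48*I)
1/G = 1/(I*√25633275502758/12867) = -I*√25633275502758/1992171874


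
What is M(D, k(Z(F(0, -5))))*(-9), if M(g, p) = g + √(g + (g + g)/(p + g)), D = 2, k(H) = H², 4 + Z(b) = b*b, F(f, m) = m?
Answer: -18 - 9*√394270/443 ≈ -30.757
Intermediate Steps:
Z(b) = -4 + b² (Z(b) = -4 + b*b = -4 + b²)
M(g, p) = g + √(g + 2*g/(g + p)) (M(g, p) = g + √(g + (2*g)/(g + p)) = g + √(g + 2*g/(g + p)))
M(D, k(Z(F(0, -5))))*(-9) = (2 + √(2*(2 + 2 + (-4 + (-5)²)²)/(2 + (-4 + (-5)²)²)))*(-9) = (2 + √(2*(2 + 2 + (-4 + 25)²)/(2 + (-4 + 25)²)))*(-9) = (2 + √(2*(2 + 2 + 21²)/(2 + 21²)))*(-9) = (2 + √(2*(2 + 2 + 441)/(2 + 441)))*(-9) = (2 + √(2*445/443))*(-9) = (2 + √(2*(1/443)*445))*(-9) = (2 + √(890/443))*(-9) = (2 + √394270/443)*(-9) = -18 - 9*√394270/443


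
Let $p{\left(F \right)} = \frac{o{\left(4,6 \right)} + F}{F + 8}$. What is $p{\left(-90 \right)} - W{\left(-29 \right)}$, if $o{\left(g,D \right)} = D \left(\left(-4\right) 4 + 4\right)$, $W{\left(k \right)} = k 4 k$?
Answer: $- \frac{137843}{41} \approx -3362.0$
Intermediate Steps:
$W{\left(k \right)} = 4 k^{2}$ ($W{\left(k \right)} = 4 k k = 4 k^{2}$)
$o{\left(g,D \right)} = - 12 D$ ($o{\left(g,D \right)} = D \left(-16 + 4\right) = D \left(-12\right) = - 12 D$)
$p{\left(F \right)} = \frac{-72 + F}{8 + F}$ ($p{\left(F \right)} = \frac{\left(-12\right) 6 + F}{F + 8} = \frac{-72 + F}{8 + F}$)
$p{\left(-90 \right)} - W{\left(-29 \right)} = \frac{-72 - 90}{8 - 90} - 4 \left(-29\right)^{2} = \frac{1}{-82} \left(-162\right) - 4 \cdot 841 = \left(- \frac{1}{82}\right) \left(-162\right) - 3364 = \frac{81}{41} - 3364 = - \frac{137843}{41}$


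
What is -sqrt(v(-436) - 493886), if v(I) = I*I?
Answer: -I*sqrt(303790) ≈ -551.17*I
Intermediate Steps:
v(I) = I**2
-sqrt(v(-436) - 493886) = -sqrt((-436)**2 - 493886) = -sqrt(190096 - 493886) = -sqrt(-303790) = -I*sqrt(303790)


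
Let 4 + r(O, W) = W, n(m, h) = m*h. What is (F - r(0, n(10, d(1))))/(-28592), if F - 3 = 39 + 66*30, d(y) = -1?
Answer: -509/7148 ≈ -0.071209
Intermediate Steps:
n(m, h) = h*m
F = 2022 (F = 3 + (39 + 66*30) = 3 + (39 + 1980) = 3 + 2019 = 2022)
r(O, W) = -4 + W
(F - r(0, n(10, d(1))))/(-28592) = (2022 - (-4 - 1*10))/(-28592) = (2022 - (-4 - 10))*(-1/28592) = (2022 - 1*(-14))*(-1/28592) = (2022 + 14)*(-1/28592) = 2036*(-1/28592) = -509/7148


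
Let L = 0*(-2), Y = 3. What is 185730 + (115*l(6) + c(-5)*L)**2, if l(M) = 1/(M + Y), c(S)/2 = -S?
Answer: 15057355/81 ≈ 1.8589e+5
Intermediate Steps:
c(S) = -2*S (c(S) = 2*(-S) = -2*S)
L = 0
l(M) = 1/(3 + M) (l(M) = 1/(M + 3) = 1/(3 + M))
185730 + (115*l(6) + c(-5)*L)**2 = 185730 + (115/(3 + 6) - 2*(-5)*0)**2 = 185730 + (115/9 + 10*0)**2 = 185730 + (115*(1/9) + 0)**2 = 185730 + (115/9 + 0)**2 = 185730 + (115/9)**2 = 185730 + 13225/81 = 15057355/81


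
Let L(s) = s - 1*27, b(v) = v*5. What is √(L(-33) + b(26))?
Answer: √70 ≈ 8.3666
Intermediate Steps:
b(v) = 5*v
L(s) = -27 + s (L(s) = s - 27 = -27 + s)
√(L(-33) + b(26)) = √((-27 - 33) + 5*26) = √(-60 + 130) = √70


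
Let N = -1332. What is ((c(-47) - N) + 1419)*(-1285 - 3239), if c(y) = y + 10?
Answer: -12278136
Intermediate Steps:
c(y) = 10 + y
((c(-47) - N) + 1419)*(-1285 - 3239) = (((10 - 47) - 1*(-1332)) + 1419)*(-1285 - 3239) = ((-37 + 1332) + 1419)*(-4524) = (1295 + 1419)*(-4524) = 2714*(-4524) = -12278136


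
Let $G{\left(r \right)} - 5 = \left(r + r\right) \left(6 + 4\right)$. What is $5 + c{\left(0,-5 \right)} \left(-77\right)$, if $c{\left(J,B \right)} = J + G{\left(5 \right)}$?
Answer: $-8080$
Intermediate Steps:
$G{\left(r \right)} = 5 + 20 r$ ($G{\left(r \right)} = 5 + \left(r + r\right) \left(6 + 4\right) = 5 + 2 r 10 = 5 + 20 r$)
$c{\left(J,B \right)} = 105 + J$ ($c{\left(J,B \right)} = J + \left(5 + 20 \cdot 5\right) = J + \left(5 + 100\right) = J + 105 = 105 + J$)
$5 + c{\left(0,-5 \right)} \left(-77\right) = 5 + \left(105 + 0\right) \left(-77\right) = 5 + 105 \left(-77\right) = 5 - 8085 = -8080$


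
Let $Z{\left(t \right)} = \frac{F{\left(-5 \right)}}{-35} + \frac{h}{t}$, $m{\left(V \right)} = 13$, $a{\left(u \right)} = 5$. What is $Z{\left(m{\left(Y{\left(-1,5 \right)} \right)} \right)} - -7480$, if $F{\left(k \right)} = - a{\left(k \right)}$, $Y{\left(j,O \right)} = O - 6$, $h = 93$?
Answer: $\frac{681344}{91} \approx 7487.3$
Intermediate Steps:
$Y{\left(j,O \right)} = -6 + O$ ($Y{\left(j,O \right)} = O - 6 = -6 + O$)
$F{\left(k \right)} = -5$ ($F{\left(k \right)} = \left(-1\right) 5 = -5$)
$Z{\left(t \right)} = \frac{1}{7} + \frac{93}{t}$ ($Z{\left(t \right)} = - \frac{5}{-35} + \frac{93}{t} = \left(-5\right) \left(- \frac{1}{35}\right) + \frac{93}{t} = \frac{1}{7} + \frac{93}{t}$)
$Z{\left(m{\left(Y{\left(-1,5 \right)} \right)} \right)} - -7480 = \frac{651 + 13}{7 \cdot 13} - -7480 = \frac{1}{7} \cdot \frac{1}{13} \cdot 664 + 7480 = \frac{664}{91} + 7480 = \frac{681344}{91}$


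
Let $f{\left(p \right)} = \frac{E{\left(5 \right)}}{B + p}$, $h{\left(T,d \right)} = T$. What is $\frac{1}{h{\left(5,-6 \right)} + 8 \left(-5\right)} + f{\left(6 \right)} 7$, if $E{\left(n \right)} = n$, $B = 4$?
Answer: $\frac{243}{70} \approx 3.4714$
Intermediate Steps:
$f{\left(p \right)} = \frac{5}{4 + p}$
$\frac{1}{h{\left(5,-6 \right)} + 8 \left(-5\right)} + f{\left(6 \right)} 7 = \frac{1}{5 + 8 \left(-5\right)} + \frac{5}{4 + 6} \cdot 7 = \frac{1}{5 - 40} + \frac{5}{10} \cdot 7 = \frac{1}{-35} + 5 \cdot \frac{1}{10} \cdot 7 = - \frac{1}{35} + \frac{1}{2} \cdot 7 = - \frac{1}{35} + \frac{7}{2} = \frac{243}{70}$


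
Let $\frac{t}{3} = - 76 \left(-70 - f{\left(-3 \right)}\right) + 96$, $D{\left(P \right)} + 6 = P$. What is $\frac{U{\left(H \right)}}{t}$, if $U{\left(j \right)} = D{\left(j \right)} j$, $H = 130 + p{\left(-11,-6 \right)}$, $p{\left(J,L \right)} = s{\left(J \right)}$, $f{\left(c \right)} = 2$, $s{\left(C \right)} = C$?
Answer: $\frac{13447}{16704} \approx 0.80502$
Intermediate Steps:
$p{\left(J,L \right)} = J$
$H = 119$ ($H = 130 - 11 = 119$)
$D{\left(P \right)} = -6 + P$
$U{\left(j \right)} = j \left(-6 + j\right)$ ($U{\left(j \right)} = \left(-6 + j\right) j = j \left(-6 + j\right)$)
$t = 16704$ ($t = 3 \left(- 76 \left(-70 - 2\right) + 96\right) = 3 \left(\left(-76\right) \left(-72\right) + 96\right) = 3 \left(5472 + 96\right) = 3 \cdot 5568 = 16704$)
$\frac{U{\left(H \right)}}{t} = \frac{119 \left(-6 + 119\right)}{16704} = 119 \cdot 113 \cdot \frac{1}{16704} = 13447 \cdot \frac{1}{16704} = \frac{13447}{16704}$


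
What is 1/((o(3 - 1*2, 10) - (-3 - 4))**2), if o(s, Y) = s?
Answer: 1/64 ≈ 0.015625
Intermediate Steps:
1/((o(3 - 1*2, 10) - (-3 - 4))**2) = 1/(((3 - 1*2) - (-3 - 4))**2) = 1/(((3 - 2) - 1*(-7))**2) = 1/((1 + 7)**2) = 1/(8**2) = 1/64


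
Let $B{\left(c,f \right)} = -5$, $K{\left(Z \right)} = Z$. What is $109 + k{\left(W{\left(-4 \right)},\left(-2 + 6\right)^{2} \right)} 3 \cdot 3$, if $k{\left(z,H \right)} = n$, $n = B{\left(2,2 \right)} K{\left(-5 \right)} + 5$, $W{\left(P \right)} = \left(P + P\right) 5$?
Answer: $379$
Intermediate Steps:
$W{\left(P \right)} = 10 P$ ($W{\left(P \right)} = 2 P 5 = 10 P$)
$n = 30$ ($n = \left(-5\right) \left(-5\right) + 5 = 25 + 5 = 30$)
$k{\left(z,H \right)} = 30$
$109 + k{\left(W{\left(-4 \right)},\left(-2 + 6\right)^{2} \right)} 3 \cdot 3 = 109 + 30 \cdot 3 \cdot 3 = 109 + 30 \cdot 9 = 109 + 270 = 379$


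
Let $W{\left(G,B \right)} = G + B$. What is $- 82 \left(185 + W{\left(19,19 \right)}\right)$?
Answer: $-18286$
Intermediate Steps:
$W{\left(G,B \right)} = B + G$
$- 82 \left(185 + W{\left(19,19 \right)}\right) = - 82 \left(185 + \left(19 + 19\right)\right) = - 82 \left(185 + 38\right) = \left(-82\right) 223 = -18286$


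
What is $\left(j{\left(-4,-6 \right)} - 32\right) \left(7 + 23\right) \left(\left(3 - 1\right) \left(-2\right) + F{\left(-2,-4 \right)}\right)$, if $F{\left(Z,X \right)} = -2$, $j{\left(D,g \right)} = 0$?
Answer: $5760$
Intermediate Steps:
$\left(j{\left(-4,-6 \right)} - 32\right) \left(7 + 23\right) \left(\left(3 - 1\right) \left(-2\right) + F{\left(-2,-4 \right)}\right) = \left(0 - 32\right) \left(7 + 23\right) \left(\left(3 - 1\right) \left(-2\right) - 2\right) = \left(-32\right) 30 \left(2 \left(-2\right) - 2\right) = - 960 \left(-4 - 2\right) = \left(-960\right) \left(-6\right) = 5760$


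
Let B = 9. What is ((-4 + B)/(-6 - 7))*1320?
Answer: -6600/13 ≈ -507.69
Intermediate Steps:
((-4 + B)/(-6 - 7))*1320 = ((-4 + 9)/(-6 - 7))*1320 = (5/(-13))*1320 = (5*(-1/13))*1320 = -5/13*1320 = -6600/13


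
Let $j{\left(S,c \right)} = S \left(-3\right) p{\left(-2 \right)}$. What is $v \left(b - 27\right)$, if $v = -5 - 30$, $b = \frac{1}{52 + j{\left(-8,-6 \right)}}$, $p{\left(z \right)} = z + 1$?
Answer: $\frac{3775}{4} \approx 943.75$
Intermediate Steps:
$p{\left(z \right)} = 1 + z$
$j{\left(S,c \right)} = 3 S$ ($j{\left(S,c \right)} = S \left(-3\right) \left(1 - 2\right) = - 3 S \left(-1\right) = 3 S$)
$b = \frac{1}{28}$ ($b = \frac{1}{52 + 3 \left(-8\right)} = \frac{1}{52 - 24} = \frac{1}{28} \approx 0.035714$)
$v = -35$ ($v = -5 - 30 = -35$)
$v \left(b - 27\right) = - 35 \left(\frac{1}{28} - 27\right) = \left(-35\right) \left(- \frac{755}{28}\right) = \frac{3775}{4}$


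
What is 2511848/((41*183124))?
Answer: 627962/1877021 ≈ 0.33455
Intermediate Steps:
2511848/((41*183124)) = 2511848/7508084 = 2511848*(1/7508084) = 627962/1877021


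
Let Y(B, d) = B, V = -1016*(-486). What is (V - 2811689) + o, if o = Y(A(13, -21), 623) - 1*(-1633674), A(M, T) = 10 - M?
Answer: -684242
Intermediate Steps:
V = 493776
o = 1633671 (o = (10 - 1*13) - 1*(-1633674) = (10 - 13) + 1633674 = -3 + 1633674 = 1633671)
(V - 2811689) + o = (493776 - 2811689) + 1633671 = -2317913 + 1633671 = -684242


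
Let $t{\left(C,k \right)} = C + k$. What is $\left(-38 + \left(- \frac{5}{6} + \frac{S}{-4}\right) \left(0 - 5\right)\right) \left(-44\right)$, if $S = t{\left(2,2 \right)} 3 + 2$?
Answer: $\frac{2156}{3} \approx 718.67$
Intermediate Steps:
$S = 14$ ($S = \left(2 + 2\right) 3 + 2 = 4 \cdot 3 + 2 = 12 + 2 = 14$)
$\left(-38 + \left(- \frac{5}{6} + \frac{S}{-4}\right) \left(0 - 5\right)\right) \left(-44\right) = \left(-38 + \left(- \frac{5}{6} + \frac{14}{-4}\right) \left(0 - 5\right)\right) \left(-44\right) = \left(-38 + \left(\left(-5\right) \frac{1}{6} + 14 \left(- \frac{1}{4}\right)\right) \left(-5\right)\right) \left(-44\right) = \left(-38 + \left(- \frac{5}{6} - \frac{7}{2}\right) \left(-5\right)\right) \left(-44\right) = \left(-38 - - \frac{65}{3}\right) \left(-44\right) = \left(-38 + \frac{65}{3}\right) \left(-44\right) = \left(- \frac{49}{3}\right) \left(-44\right) = \frac{2156}{3}$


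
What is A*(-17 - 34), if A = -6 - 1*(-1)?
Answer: 255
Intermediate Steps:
A = -5 (A = -6 + 1 = -5)
A*(-17 - 34) = -5*(-17 - 34) = -5*(-51) = 255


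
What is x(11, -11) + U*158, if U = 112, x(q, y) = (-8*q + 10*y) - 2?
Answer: 17496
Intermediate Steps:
x(q, y) = -2 - 8*q + 10*y
x(11, -11) + U*158 = (-2 - 8*11 + 10*(-11)) + 112*158 = (-2 - 88 - 110) + 17696 = -200 + 17696 = 17496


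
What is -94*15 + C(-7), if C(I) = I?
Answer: -1417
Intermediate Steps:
-94*15 + C(-7) = -94*15 - 7 = -1410 - 7 = -1417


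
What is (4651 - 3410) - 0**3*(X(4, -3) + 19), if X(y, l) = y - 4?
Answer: 1241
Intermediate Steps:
X(y, l) = -4 + y
(4651 - 3410) - 0**3*(X(4, -3) + 19) = (4651 - 3410) - 0**3*((-4 + 4) + 19) = 1241 - 0*(0 + 19) = 1241 - 0*19 = 1241 - 1*0 = 1241 + 0 = 1241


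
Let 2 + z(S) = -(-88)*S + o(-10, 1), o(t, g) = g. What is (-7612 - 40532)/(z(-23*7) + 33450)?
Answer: -16048/6427 ≈ -2.4970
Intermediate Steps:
z(S) = -1 + 88*S (z(S) = -2 + (-(-88)*S + 1) = -2 + (88*S + 1) = -2 + (1 + 88*S) = -1 + 88*S)
(-7612 - 40532)/(z(-23*7) + 33450) = (-7612 - 40532)/((-1 + 88*(-23*7)) + 33450) = -48144/((-1 + 88*(-161)) + 33450) = -48144/((-1 - 14168) + 33450) = -48144/(-14169 + 33450) = -48144/19281 = -48144*1/19281 = -16048/6427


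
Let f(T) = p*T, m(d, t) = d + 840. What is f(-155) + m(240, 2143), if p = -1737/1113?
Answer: 490425/371 ≈ 1321.9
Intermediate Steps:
p = -579/371 (p = -1737*1/1113 = -579/371 ≈ -1.5606)
m(d, t) = 840 + d
f(T) = -579*T/371
f(-155) + m(240, 2143) = -579/371*(-155) + (840 + 240) = 89745/371 + 1080 = 490425/371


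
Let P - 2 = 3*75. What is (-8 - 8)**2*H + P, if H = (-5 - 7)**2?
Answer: 37091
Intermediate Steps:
H = 144 (H = (-12)**2 = 144)
P = 227 (P = 2 + 3*75 = 2 + 225 = 227)
(-8 - 8)**2*H + P = (-8 - 8)**2*144 + 227 = (-16)**2*144 + 227 = 256*144 + 227 = 36864 + 227 = 37091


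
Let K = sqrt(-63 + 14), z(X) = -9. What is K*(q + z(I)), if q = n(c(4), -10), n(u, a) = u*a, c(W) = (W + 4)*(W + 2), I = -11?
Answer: -3423*I ≈ -3423.0*I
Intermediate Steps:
c(W) = (2 + W)*(4 + W) (c(W) = (4 + W)*(2 + W) = (2 + W)*(4 + W))
n(u, a) = a*u
K = 7*I (K = sqrt(-49) = 7*I ≈ 7.0*I)
q = -480 (q = -10*(8 + 4**2 + 6*4) = -10*(8 + 16 + 24) = -10*48 = -480)
K*(q + z(I)) = (7*I)*(-480 - 9) = (7*I)*(-489) = -3423*I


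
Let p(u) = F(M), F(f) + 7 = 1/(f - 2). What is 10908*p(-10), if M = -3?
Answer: -392688/5 ≈ -78538.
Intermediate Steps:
F(f) = -7 + 1/(-2 + f) (F(f) = -7 + 1/(f - 2) = -7 + 1/(-2 + f))
p(u) = -36/5 (p(u) = (15 - 7*(-3))/(-2 - 3) = (15 + 21)/(-5) = -⅕*36 = -36/5)
10908*p(-10) = 10908*(-36/5) = -392688/5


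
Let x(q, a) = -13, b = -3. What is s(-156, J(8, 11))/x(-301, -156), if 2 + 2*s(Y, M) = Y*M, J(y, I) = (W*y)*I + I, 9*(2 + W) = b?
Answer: -15157/13 ≈ -1165.9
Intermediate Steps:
W = -7/3 (W = -2 + (⅑)*(-3) = -2 - ⅓ = -7/3 ≈ -2.3333)
J(y, I) = I - 7*I*y/3 (J(y, I) = (-7*y/3)*I + I = -7*I*y/3 + I = I - 7*I*y/3)
s(Y, M) = -1 + M*Y/2 (s(Y, M) = -1 + (Y*M)/2 = -1 + (M*Y)/2 = -1 + M*Y/2)
s(-156, J(8, 11))/x(-301, -156) = (-1 + (½)*((⅓)*11*(3 - 7*8))*(-156))/(-13) = (-1 + (½)*((⅓)*11*(3 - 56))*(-156))*(-1/13) = (-1 + (½)*((⅓)*11*(-53))*(-156))*(-1/13) = (-1 + (½)*(-583/3)*(-156))*(-1/13) = (-1 + 15158)*(-1/13) = 15157*(-1/13) = -15157/13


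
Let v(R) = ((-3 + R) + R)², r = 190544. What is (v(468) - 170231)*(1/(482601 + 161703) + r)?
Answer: 42984728587667633/322152 ≈ 1.3343e+11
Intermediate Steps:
v(R) = (-3 + 2*R)²
(v(468) - 170231)*(1/(482601 + 161703) + r) = ((-3 + 2*468)² - 170231)*(1/(482601 + 161703) + 190544) = ((-3 + 936)² - 170231)*(1/644304 + 190544) = (933² - 170231)*(1/644304 + 190544) = (870489 - 170231)*(122768261377/644304) = 700258*(122768261377/644304) = 42984728587667633/322152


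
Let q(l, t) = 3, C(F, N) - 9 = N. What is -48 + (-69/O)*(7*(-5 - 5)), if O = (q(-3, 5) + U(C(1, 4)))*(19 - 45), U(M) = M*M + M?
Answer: -23571/481 ≈ -49.004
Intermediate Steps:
C(F, N) = 9 + N
U(M) = M + M**2 (U(M) = M**2 + M = M + M**2)
O = -4810 (O = (3 + (9 + 4)*(1 + (9 + 4)))*(19 - 45) = (3 + 13*(1 + 13))*(-26) = (3 + 13*14)*(-26) = (3 + 182)*(-26) = 185*(-26) = -4810)
-48 + (-69/O)*(7*(-5 - 5)) = -48 + (-69/(-4810))*(7*(-5 - 5)) = -48 + (-69*(-1/4810))*(7*(-10)) = -48 + (69/4810)*(-70) = -48 - 483/481 = -23571/481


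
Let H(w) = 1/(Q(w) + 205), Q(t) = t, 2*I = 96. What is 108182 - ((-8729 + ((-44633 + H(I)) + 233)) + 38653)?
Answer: 31032473/253 ≈ 1.2266e+5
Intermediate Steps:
I = 48 (I = (½)*96 = 48)
H(w) = 1/(205 + w) (H(w) = 1/(w + 205) = 1/(205 + w))
108182 - ((-8729 + ((-44633 + H(I)) + 233)) + 38653) = 108182 - ((-8729 + ((-44633 + 1/(205 + 48)) + 233)) + 38653) = 108182 - ((-8729 + ((-44633 + 1/253) + 233)) + 38653) = 108182 - ((-8729 + (-11292148/253 + 233)) + 38653) = 108182 - ((-8729 - 11233199/253) + 38653) = 108182 - (-13441636/253 + 38653) = 108182 - 1*(-3662427/253) = 108182 + 3662427/253 = 31032473/253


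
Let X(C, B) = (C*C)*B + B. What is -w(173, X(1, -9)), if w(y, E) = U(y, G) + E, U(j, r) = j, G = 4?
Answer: -155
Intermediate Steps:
X(C, B) = B + B*C² (X(C, B) = C²*B + B = B*C² + B = B + B*C²)
w(y, E) = E + y (w(y, E) = y + E = E + y)
-w(173, X(1, -9)) = -(-9*(1 + 1²) + 173) = -(-9*(1 + 1) + 173) = -(-9*2 + 173) = -(-18 + 173) = -1*155 = -155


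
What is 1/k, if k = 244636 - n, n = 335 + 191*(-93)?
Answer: 1/262064 ≈ 3.8159e-6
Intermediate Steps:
n = -17428 (n = 335 - 17763 = -17428)
k = 262064 (k = 244636 - 1*(-17428) = 244636 + 17428 = 262064)
1/k = 1/262064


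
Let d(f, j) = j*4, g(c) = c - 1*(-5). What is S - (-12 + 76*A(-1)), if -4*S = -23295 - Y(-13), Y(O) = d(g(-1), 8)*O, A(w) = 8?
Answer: 20495/4 ≈ 5123.8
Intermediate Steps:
g(c) = 5 + c (g(c) = c + 5 = 5 + c)
d(f, j) = 4*j
Y(O) = 32*O (Y(O) = (4*8)*O = 32*O)
S = 22879/4 (S = -(-23295 - 32*(-13))/4 = -(-23295 - 1*(-416))/4 = -(-23295 + 416)/4 = -1/4*(-22879) = 22879/4 ≈ 5719.8)
S - (-12 + 76*A(-1)) = 22879/4 - (-12 + 76*8) = 22879/4 - (-12 + 608) = 22879/4 - 1*596 = 22879/4 - 596 = 20495/4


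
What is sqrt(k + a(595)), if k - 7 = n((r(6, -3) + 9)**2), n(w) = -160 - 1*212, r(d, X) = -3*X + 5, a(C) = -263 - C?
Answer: I*sqrt(1223) ≈ 34.971*I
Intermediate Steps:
r(d, X) = 5 - 3*X
n(w) = -372 (n(w) = -160 - 212 = -372)
k = -365 (k = 7 - 372 = -365)
sqrt(k + a(595)) = sqrt(-365 + (-263 - 1*595)) = sqrt(-365 + (-263 - 595)) = sqrt(-365 - 858) = sqrt(-1223) = I*sqrt(1223)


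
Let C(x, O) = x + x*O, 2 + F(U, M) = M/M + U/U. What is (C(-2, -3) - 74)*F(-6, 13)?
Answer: 0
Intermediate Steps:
F(U, M) = 0 (F(U, M) = -2 + (M/M + U/U) = -2 + (1 + 1) = -2 + 2 = 0)
C(x, O) = x + O*x
(C(-2, -3) - 74)*F(-6, 13) = (-2*(1 - 3) - 74)*0 = (-2*(-2) - 74)*0 = (4 - 74)*0 = -70*0 = 0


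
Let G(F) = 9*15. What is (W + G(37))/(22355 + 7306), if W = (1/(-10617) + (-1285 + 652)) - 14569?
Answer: -159966340/314910837 ≈ -0.50797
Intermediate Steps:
G(F) = 135
W = -161399635/10617 (W = (-1/10617 - 633) - 14569 = -6720562/10617 - 14569 = -161399635/10617 ≈ -15202.)
(W + G(37))/(22355 + 7306) = (-161399635/10617 + 135)/(22355 + 7306) = -159966340/10617/29661 = -159966340/10617*1/29661 = -159966340/314910837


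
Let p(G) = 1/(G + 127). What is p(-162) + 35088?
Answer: 1228079/35 ≈ 35088.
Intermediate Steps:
p(G) = 1/(127 + G)
p(-162) + 35088 = 1/(127 - 162) + 35088 = 1/(-35) + 35088 = -1/35 + 35088 = 1228079/35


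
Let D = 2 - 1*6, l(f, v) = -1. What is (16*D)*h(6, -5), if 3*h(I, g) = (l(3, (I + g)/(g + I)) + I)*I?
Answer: -640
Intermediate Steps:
h(I, g) = I*(-1 + I)/3 (h(I, g) = ((-1 + I)*I)/3 = (I*(-1 + I))/3 = I*(-1 + I)/3)
D = -4 (D = 2 - 6 = -4)
(16*D)*h(6, -5) = (16*(-4))*((⅓)*6*(-1 + 6)) = -64*6*5/3 = -64*10 = -640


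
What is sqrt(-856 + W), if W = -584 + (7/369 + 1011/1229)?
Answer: I*sqrt(32886873553642)/151167 ≈ 37.936*I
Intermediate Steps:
W = -264462922/453501 (W = -584 + (7*(1/369) + 1011*(1/1229)) = -584 + (7/369 + 1011/1229) = -584 + 381662/453501 = -264462922/453501 ≈ -583.16)
sqrt(-856 + W) = sqrt(-856 - 264462922/453501) = sqrt(-652659778/453501) = I*sqrt(32886873553642)/151167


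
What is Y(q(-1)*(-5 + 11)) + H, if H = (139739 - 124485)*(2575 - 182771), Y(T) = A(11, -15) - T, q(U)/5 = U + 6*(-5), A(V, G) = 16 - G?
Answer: -2748708823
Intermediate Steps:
q(U) = -150 + 5*U (q(U) = 5*(U + 6*(-5)) = 5*(U - 30) = 5*(-30 + U) = -150 + 5*U)
Y(T) = 31 - T (Y(T) = (16 - 1*(-15)) - T = (16 + 15) - T = 31 - T)
H = -2748709784 (H = 15254*(-180196) = -2748709784)
Y(q(-1)*(-5 + 11)) + H = (31 - (-150 + 5*(-1))*(-5 + 11)) - 2748709784 = (31 - (-150 - 5)*6) - 2748709784 = (31 - (-155)*6) - 2748709784 = (31 - 1*(-930)) - 2748709784 = (31 + 930) - 2748709784 = 961 - 2748709784 = -2748708823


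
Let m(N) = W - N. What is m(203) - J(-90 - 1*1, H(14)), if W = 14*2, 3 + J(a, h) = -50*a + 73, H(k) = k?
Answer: -4795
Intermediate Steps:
J(a, h) = 70 - 50*a (J(a, h) = -3 + (-50*a + 73) = -3 + (73 - 50*a) = 70 - 50*a)
W = 28
m(N) = 28 - N
m(203) - J(-90 - 1*1, H(14)) = (28 - 1*203) - (70 - 50*(-90 - 1*1)) = (28 - 203) - (70 - 50*(-90 - 1)) = -175 - (70 - 50*(-91)) = -175 - (70 + 4550) = -175 - 1*4620 = -175 - 4620 = -4795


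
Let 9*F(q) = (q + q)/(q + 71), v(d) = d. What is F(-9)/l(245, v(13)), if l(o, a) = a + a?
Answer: -1/806 ≈ -0.0012407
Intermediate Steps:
l(o, a) = 2*a
F(q) = 2*q/(9*(71 + q)) (F(q) = ((q + q)/(q + 71))/9 = ((2*q)/(71 + q))/9 = (2*q/(71 + q))/9 = 2*q/(9*(71 + q)))
F(-9)/l(245, v(13)) = ((2/9)*(-9)/(71 - 9))/((2*13)) = ((2/9)*(-9)/62)/26 = ((2/9)*(-9)*(1/62))*(1/26) = -1/31*1/26 = -1/806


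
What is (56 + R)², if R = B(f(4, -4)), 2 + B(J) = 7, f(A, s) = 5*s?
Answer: 3721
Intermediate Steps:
B(J) = 5 (B(J) = -2 + 7 = 5)
R = 5
(56 + R)² = (56 + 5)² = 61² = 3721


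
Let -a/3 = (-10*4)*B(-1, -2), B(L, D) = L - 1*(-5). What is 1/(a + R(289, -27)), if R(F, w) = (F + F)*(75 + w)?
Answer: 1/28224 ≈ 3.5431e-5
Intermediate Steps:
B(L, D) = 5 + L (B(L, D) = L + 5 = 5 + L)
R(F, w) = 2*F*(75 + w) (R(F, w) = (2*F)*(75 + w) = 2*F*(75 + w))
a = 480 (a = -3*(-10*4)*(5 - 1) = -(-120)*4 = -3*(-160) = 480)
1/(a + R(289, -27)) = 1/(480 + 2*289*(75 - 27)) = 1/(480 + 2*289*48) = 1/(480 + 27744) = 1/28224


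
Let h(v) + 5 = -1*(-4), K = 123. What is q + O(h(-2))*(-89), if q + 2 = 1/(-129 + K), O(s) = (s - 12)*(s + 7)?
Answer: 41639/6 ≈ 6939.8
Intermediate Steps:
h(v) = -1 (h(v) = -5 - 1*(-4) = -5 + 4 = -1)
O(s) = (-12 + s)*(7 + s)
q = -13/6 (q = -2 + 1/(-129 + 123) = -2 + 1/(-6) = -2 - 1/6 = -13/6 ≈ -2.1667)
q + O(h(-2))*(-89) = -13/6 + (-84 + (-1)**2 - 5*(-1))*(-89) = -13/6 + (-84 + 1 + 5)*(-89) = -13/6 - 78*(-89) = -13/6 + 6942 = 41639/6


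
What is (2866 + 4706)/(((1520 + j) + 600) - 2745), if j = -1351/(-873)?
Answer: -3305178/272137 ≈ -12.145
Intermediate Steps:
j = 1351/873 (j = -1351*(-1/873) = 1351/873 ≈ 1.5475)
(2866 + 4706)/(((1520 + j) + 600) - 2745) = (2866 + 4706)/(((1520 + 1351/873) + 600) - 2745) = 7572/((1328311/873 + 600) - 2745) = 7572/(1852111/873 - 2745) = 7572/(-544274/873) = 7572*(-873/544274) = -3305178/272137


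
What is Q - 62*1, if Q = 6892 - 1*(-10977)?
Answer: 17807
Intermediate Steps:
Q = 17869 (Q = 6892 + 10977 = 17869)
Q - 62*1 = 17869 - 62*1 = 17869 - 62 = 17807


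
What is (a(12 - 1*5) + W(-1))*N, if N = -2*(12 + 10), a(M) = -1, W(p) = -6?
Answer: 308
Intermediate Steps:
N = -44 (N = -2*22 = -44)
(a(12 - 1*5) + W(-1))*N = (-1 - 6)*(-44) = -7*(-44) = 308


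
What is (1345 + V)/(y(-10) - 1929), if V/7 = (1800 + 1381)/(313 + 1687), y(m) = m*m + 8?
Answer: -904089/1214000 ≈ -0.74472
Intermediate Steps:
y(m) = 8 + m**2 (y(m) = m**2 + 8 = 8 + m**2)
V = 22267/2000 (V = 7*((1800 + 1381)/(313 + 1687)) = 7*(3181/2000) = 22267/2000 ≈ 11.133)
(1345 + V)/(y(-10) - 1929) = (1345 + 22267/2000)/((8 + (-10)**2) - 1929) = 2712267/(2000*((8 + 100) - 1929)) = 2712267/(2000*(108 - 1929)) = (2712267/2000)/(-1821) = (2712267/2000)*(-1/1821) = -904089/1214000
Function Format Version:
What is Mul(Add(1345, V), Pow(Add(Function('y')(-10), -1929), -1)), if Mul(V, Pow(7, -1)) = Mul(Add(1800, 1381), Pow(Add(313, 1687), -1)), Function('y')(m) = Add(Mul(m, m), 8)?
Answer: Rational(-904089, 1214000) ≈ -0.74472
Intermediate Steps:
Function('y')(m) = Add(8, Pow(m, 2)) (Function('y')(m) = Add(Pow(m, 2), 8) = Add(8, Pow(m, 2)))
V = Rational(22267, 2000) (V = Mul(7, Mul(Add(1800, 1381), Pow(Add(313, 1687), -1))) = Mul(7, Mul(3181, Pow(2000, -1))) = Mul(7, Mul(3181, Rational(1, 2000))) = Mul(7, Rational(3181, 2000)) = Rational(22267, 2000) ≈ 11.133)
Mul(Add(1345, V), Pow(Add(Function('y')(-10), -1929), -1)) = Mul(Add(1345, Rational(22267, 2000)), Pow(Add(Add(8, Pow(-10, 2)), -1929), -1)) = Mul(Rational(2712267, 2000), Pow(Add(Add(8, 100), -1929), -1)) = Mul(Rational(2712267, 2000), Pow(Add(108, -1929), -1)) = Mul(Rational(2712267, 2000), Pow(-1821, -1)) = Mul(Rational(2712267, 2000), Rational(-1, 1821)) = Rational(-904089, 1214000)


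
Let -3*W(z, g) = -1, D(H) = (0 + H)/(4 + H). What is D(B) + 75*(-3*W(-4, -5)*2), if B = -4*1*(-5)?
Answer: -895/6 ≈ -149.17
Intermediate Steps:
B = 20 (B = -4*(-5) = 20)
D(H) = H/(4 + H)
W(z, g) = 1/3 (W(z, g) = -1/3*(-1) = 1/3)
D(B) + 75*(-3*W(-4, -5)*2) = 20/(4 + 20) + 75*(-3*1/3*2) = 20/24 + 75*(-1*2) = 20*(1/24) + 75*(-2) = 5/6 - 150 = -895/6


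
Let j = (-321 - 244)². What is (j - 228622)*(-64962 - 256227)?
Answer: -29100686967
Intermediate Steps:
j = 319225 (j = (-565)² = 319225)
(j - 228622)*(-64962 - 256227) = (319225 - 228622)*(-64962 - 256227) = 90603*(-321189) = -29100686967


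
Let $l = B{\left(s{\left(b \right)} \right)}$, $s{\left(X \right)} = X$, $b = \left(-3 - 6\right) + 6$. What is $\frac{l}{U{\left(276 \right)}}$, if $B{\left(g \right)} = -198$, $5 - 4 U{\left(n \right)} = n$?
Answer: $\frac{792}{271} \approx 2.9225$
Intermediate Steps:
$U{\left(n \right)} = \frac{5}{4} - \frac{n}{4}$
$b = -3$ ($b = -9 + 6 = -3$)
$l = -198$
$\frac{l}{U{\left(276 \right)}} = - \frac{198}{\frac{5}{4} - 69} = - \frac{198}{- \frac{271}{4}} = \left(-198\right) \left(- \frac{4}{271}\right) = \frac{792}{271}$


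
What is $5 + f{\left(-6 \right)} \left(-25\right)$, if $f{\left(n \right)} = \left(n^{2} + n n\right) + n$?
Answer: $-1645$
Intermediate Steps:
$f{\left(n \right)} = n + 2 n^{2}$ ($f{\left(n \right)} = \left(n^{2} + n^{2}\right) + n = 2 n^{2} + n = n + 2 n^{2}$)
$5 + f{\left(-6 \right)} \left(-25\right) = 5 + - 6 \left(1 + 2 \left(-6\right)\right) \left(-25\right) = 5 + - 6 \left(1 - 12\right) \left(-25\right) = 5 + \left(-6\right) \left(-11\right) \left(-25\right) = 5 + 66 \left(-25\right) = 5 - 1650 = -1645$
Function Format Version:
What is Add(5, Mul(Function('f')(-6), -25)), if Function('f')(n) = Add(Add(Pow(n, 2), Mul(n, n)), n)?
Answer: -1645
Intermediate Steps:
Function('f')(n) = Add(n, Mul(2, Pow(n, 2))) (Function('f')(n) = Add(Add(Pow(n, 2), Pow(n, 2)), n) = Add(Mul(2, Pow(n, 2)), n) = Add(n, Mul(2, Pow(n, 2))))
Add(5, Mul(Function('f')(-6), -25)) = Add(5, Mul(Mul(-6, Add(1, Mul(2, -6))), -25)) = Add(5, Mul(Mul(-6, Add(1, -12)), -25)) = Add(5, Mul(Mul(-6, -11), -25)) = Add(5, Mul(66, -25)) = Add(5, -1650) = -1645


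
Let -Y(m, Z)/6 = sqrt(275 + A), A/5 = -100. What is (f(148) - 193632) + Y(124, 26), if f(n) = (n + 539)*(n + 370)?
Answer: 162234 - 90*I ≈ 1.6223e+5 - 90.0*I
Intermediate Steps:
A = -500 (A = 5*(-100) = -500)
Y(m, Z) = -90*I (Y(m, Z) = -6*sqrt(275 - 500) = -90*I)
f(n) = (370 + n)*(539 + n) (f(n) = (539 + n)*(370 + n) = (370 + n)*(539 + n))
(f(148) - 193632) + Y(124, 26) = ((199430 + 148**2 + 909*148) - 193632) - 90*I = ((199430 + 21904 + 134532) - 193632) - 90*I = (355866 - 193632) - 90*I = 162234 - 90*I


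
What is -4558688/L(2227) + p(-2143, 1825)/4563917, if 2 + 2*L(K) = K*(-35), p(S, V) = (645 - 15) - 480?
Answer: 41610959013842/355743638399 ≈ 116.97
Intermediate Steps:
p(S, V) = 150 (p(S, V) = 630 - 480 = 150)
L(K) = -1 - 35*K/2 (L(K) = -1 + (K*(-35))/2 = -1 + (-35*K)/2 = -1 - 35*K/2)
-4558688/L(2227) + p(-2143, 1825)/4563917 = -4558688/(-1 - 35/2*2227) + 150/4563917 = -4558688/(-1 - 77945/2) + 150*(1/4563917) = -4558688/(-77947/2) + 150/4563917 = -4558688*(-2/77947) + 150/4563917 = 9117376/77947 + 150/4563917 = 41610959013842/355743638399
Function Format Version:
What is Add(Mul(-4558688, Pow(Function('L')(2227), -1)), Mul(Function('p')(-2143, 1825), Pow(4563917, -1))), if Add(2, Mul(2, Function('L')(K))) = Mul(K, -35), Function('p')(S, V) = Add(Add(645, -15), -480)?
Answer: Rational(41610959013842, 355743638399) ≈ 116.97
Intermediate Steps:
Function('p')(S, V) = 150 (Function('p')(S, V) = Add(630, -480) = 150)
Function('L')(K) = Add(-1, Mul(Rational(-35, 2), K)) (Function('L')(K) = Add(-1, Mul(Rational(1, 2), Mul(K, -35))) = Add(-1, Mul(Rational(1, 2), Mul(-35, K))) = Add(-1, Mul(Rational(-35, 2), K)))
Add(Mul(-4558688, Pow(Function('L')(2227), -1)), Mul(Function('p')(-2143, 1825), Pow(4563917, -1))) = Add(Mul(-4558688, Pow(Add(-1, Mul(Rational(-35, 2), 2227)), -1)), Mul(150, Pow(4563917, -1))) = Add(Mul(-4558688, Pow(Add(-1, Rational(-77945, 2)), -1)), Mul(150, Rational(1, 4563917))) = Add(Mul(-4558688, Pow(Rational(-77947, 2), -1)), Rational(150, 4563917)) = Add(Mul(-4558688, Rational(-2, 77947)), Rational(150, 4563917)) = Add(Rational(9117376, 77947), Rational(150, 4563917)) = Rational(41610959013842, 355743638399)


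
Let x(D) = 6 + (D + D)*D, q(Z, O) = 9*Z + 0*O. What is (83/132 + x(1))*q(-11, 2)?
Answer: -3417/4 ≈ -854.25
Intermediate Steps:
q(Z, O) = 9*Z (q(Z, O) = 9*Z + 0 = 9*Z)
x(D) = 6 + 2*D**2 (x(D) = 6 + (2*D)*D = 6 + 2*D**2)
(83/132 + x(1))*q(-11, 2) = (83/132 + (6 + 2*1**2))*(9*(-11)) = (83*(1/132) + (6 + 2*1))*(-99) = (83/132 + (6 + 2))*(-99) = (83/132 + 8)*(-99) = (1139/132)*(-99) = -3417/4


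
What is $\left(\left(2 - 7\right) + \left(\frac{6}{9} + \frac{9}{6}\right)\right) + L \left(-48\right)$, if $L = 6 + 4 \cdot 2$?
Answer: $- \frac{4049}{6} \approx -674.83$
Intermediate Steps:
$L = 14$ ($L = 6 + 8 = 14$)
$\left(\left(2 - 7\right) + \left(\frac{6}{9} + \frac{9}{6}\right)\right) + L \left(-48\right) = \left(\left(2 - 7\right) + \left(\frac{6}{9} + \frac{9}{6}\right)\right) + 14 \left(-48\right) = \left(-5 + \left(6 \cdot \frac{1}{9} + 9 \cdot \frac{1}{6}\right)\right) - 672 = \left(-5 + \left(\frac{2}{3} + \frac{3}{2}\right)\right) - 672 = \left(-5 + \frac{13}{6}\right) - 672 = - \frac{17}{6} - 672 = - \frac{4049}{6}$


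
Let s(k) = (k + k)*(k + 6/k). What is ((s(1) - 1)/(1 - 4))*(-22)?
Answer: 286/3 ≈ 95.333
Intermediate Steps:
s(k) = 2*k*(k + 6/k) (s(k) = (2*k)*(k + 6/k) = 2*k*(k + 6/k))
((s(1) - 1)/(1 - 4))*(-22) = (((12 + 2*1²) - 1)/(1 - 4))*(-22) = (((12 + 2*1) - 1)/(-3))*(-22) = (((12 + 2) - 1)*(-⅓))*(-22) = ((14 - 1)*(-⅓))*(-22) = (13*(-⅓))*(-22) = -13/3*(-22) = 286/3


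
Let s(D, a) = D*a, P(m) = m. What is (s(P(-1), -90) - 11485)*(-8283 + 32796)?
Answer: -279325635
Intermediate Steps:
(s(P(-1), -90) - 11485)*(-8283 + 32796) = (-1*(-90) - 11485)*(-8283 + 32796) = (90 - 11485)*24513 = -11395*24513 = -279325635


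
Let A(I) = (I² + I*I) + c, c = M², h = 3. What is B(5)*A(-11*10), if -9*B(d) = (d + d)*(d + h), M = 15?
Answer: -1954000/9 ≈ -2.1711e+5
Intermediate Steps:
B(d) = -2*d*(3 + d)/9 (B(d) = -(d + d)*(d + 3)/9 = -2*d*(3 + d)/9)
c = 225 (c = 15² = 225)
A(I) = 225 + 2*I² (A(I) = (I² + I*I) + 225 = (I² + I²) + 225 = 2*I² + 225 = 225 + 2*I²)
B(5)*A(-11*10) = (-2/9*5*(3 + 5))*(225 + 2*(-11*10)²) = (-2/9*5*8)*(225 + 2*(-110)²) = -80*(225 + 2*12100)/9 = -80*(225 + 24200)/9 = -80/9*24425 = -1954000/9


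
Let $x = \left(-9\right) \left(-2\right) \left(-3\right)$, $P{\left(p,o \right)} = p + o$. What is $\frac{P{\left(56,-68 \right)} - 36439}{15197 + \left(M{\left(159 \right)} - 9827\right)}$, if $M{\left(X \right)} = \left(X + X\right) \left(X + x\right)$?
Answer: $- \frac{36451}{38760} \approx -0.94043$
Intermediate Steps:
$P{\left(p,o \right)} = o + p$
$x = -54$ ($x = 18 \left(-3\right) = -54$)
$M{\left(X \right)} = 2 X \left(-54 + X\right)$ ($M{\left(X \right)} = \left(X + X\right) \left(X - 54\right) = 2 X \left(-54 + X\right)$)
$\frac{P{\left(56,-68 \right)} - 36439}{15197 + \left(M{\left(159 \right)} - 9827\right)} = \frac{\left(-68 + 56\right) - 36439}{15197 - \left(9827 - 318 \left(-54 + 159\right)\right)} = \frac{-12 - 36439}{15197 - \left(9827 - 33390\right)} = - \frac{36451}{15197 + \left(33390 - 9827\right)} = - \frac{36451}{15197 + 23563} = - \frac{36451}{38760}$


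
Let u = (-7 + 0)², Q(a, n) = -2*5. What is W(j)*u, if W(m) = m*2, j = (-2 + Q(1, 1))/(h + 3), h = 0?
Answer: -392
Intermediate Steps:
Q(a, n) = -10
j = -4 (j = (-2 - 10)/(0 + 3) = -12/3 = -12*⅓ = -4)
u = 49 (u = (-7)² = 49)
W(m) = 2*m
W(j)*u = (2*(-4))*49 = -8*49 = -392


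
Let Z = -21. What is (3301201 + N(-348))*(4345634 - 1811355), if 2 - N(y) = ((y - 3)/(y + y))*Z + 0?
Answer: 1940957536255287/232 ≈ 8.3662e+12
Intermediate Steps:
N(y) = 2 + 21*(-3 + y)/(2*y) (N(y) = 2 - (((y - 3)/(y + y))*(-21) + 0) = 2 - (((-3 + y)/((2*y)))*(-21) + 0) = 2 - (((-3 + y)*(1/(2*y)))*(-21) + 0) = 2 - (((-3 + y)/(2*y))*(-21) + 0) = 2 - (-21*(-3 + y)/(2*y) + 0) = 2 - (-21)*(-3 + y)/(2*y) = 2 + 21*(-3 + y)/(2*y))
(3301201 + N(-348))*(4345634 - 1811355) = (3301201 + (½)*(-63 + 25*(-348))/(-348))*(4345634 - 1811355) = (3301201 + (½)*(-1/348)*(-63 - 8700))*2534279 = (3301201 + (½)*(-1/348)*(-8763))*2534279 = (3301201 + 2921/232)*2534279 = (765881553/232)*2534279 = 1940957536255287/232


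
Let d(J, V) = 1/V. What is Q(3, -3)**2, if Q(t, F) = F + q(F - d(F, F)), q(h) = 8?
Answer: 25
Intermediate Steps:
Q(t, F) = 8 + F (Q(t, F) = F + 8 = 8 + F)
Q(3, -3)**2 = (8 - 3)**2 = 5**2 = 25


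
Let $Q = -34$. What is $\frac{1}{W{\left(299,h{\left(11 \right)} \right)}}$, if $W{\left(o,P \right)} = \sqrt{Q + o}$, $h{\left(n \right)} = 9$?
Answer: $\frac{\sqrt{265}}{265} \approx 0.06143$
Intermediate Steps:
$W{\left(o,P \right)} = \sqrt{-34 + o}$
$\frac{1}{W{\left(299,h{\left(11 \right)} \right)}} = \frac{1}{\sqrt{-34 + 299}} = \frac{1}{\sqrt{265}} = \frac{\sqrt{265}}{265}$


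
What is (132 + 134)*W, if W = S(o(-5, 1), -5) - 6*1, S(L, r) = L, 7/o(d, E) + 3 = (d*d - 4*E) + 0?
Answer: -13433/9 ≈ -1492.6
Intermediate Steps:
o(d, E) = 7/(-3 + d**2 - 4*E) (o(d, E) = 7/(-3 + ((d*d - 4*E) + 0)) = 7/(-3 + ((d**2 - 4*E) + 0)) = 7/(-3 + (d**2 - 4*E)) = 7/(-3 + d**2 - 4*E))
W = -101/18 (W = 7/(-3 + (-5)**2 - 4*1) - 6*1 = 7/(-3 + 25 - 4) - 6 = 7/18 - 6 = -101/18 ≈ -5.6111)
(132 + 134)*W = (132 + 134)*(-101/18) = 266*(-101/18) = -13433/9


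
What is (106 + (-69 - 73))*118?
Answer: -4248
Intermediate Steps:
(106 + (-69 - 73))*118 = (106 - 142)*118 = -36*118 = -4248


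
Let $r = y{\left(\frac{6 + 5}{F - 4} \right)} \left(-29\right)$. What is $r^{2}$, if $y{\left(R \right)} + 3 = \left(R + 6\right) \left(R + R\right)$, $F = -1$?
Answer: $\frac{204404209}{625} \approx 3.2705 \cdot 10^{5}$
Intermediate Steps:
$y{\left(R \right)} = -3 + 2 R \left(6 + R\right)$ ($y{\left(R \right)} = -3 + \left(R + 6\right) \left(R + R\right) = -3 + \left(6 + R\right) 2 R = -3 + 2 R \left(6 + R\right)$)
$r = \frac{14297}{25}$ ($r = \left(-3 + 2 \left(\frac{6 + 5}{-1 - 4}\right)^{2} + 12 \frac{6 + 5}{-1 - 4}\right) \left(-29\right) = \left(-3 + 2 \left(\frac{11}{-5}\right)^{2} + 12 \frac{11}{-5}\right) \left(-29\right) = \left(-3 + 2 \left(11 \left(- \frac{1}{5}\right)\right)^{2} + 12 \cdot 11 \left(- \frac{1}{5}\right)\right) \left(-29\right) = \left(-3 + 2 \left(- \frac{11}{5}\right)^{2} + 12 \left(- \frac{11}{5}\right)\right) \left(-29\right) = \left(-3 + 2 \cdot \frac{121}{25} - \frac{132}{5}\right) \left(-29\right) = \left(-3 + \frac{242}{25} - \frac{132}{5}\right) \left(-29\right) = \left(- \frac{493}{25}\right) \left(-29\right) = \frac{14297}{25} \approx 571.88$)
$r^{2} = \left(\frac{14297}{25}\right)^{2} = \frac{204404209}{625}$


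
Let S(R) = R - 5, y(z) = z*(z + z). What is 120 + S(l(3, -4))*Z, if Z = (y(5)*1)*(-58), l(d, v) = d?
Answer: 5920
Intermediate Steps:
y(z) = 2*z² (y(z) = z*(2*z) = 2*z²)
S(R) = -5 + R
Z = -2900 (Z = ((2*5²)*1)*(-58) = ((2*25)*1)*(-58) = (50*1)*(-58) = 50*(-58) = -2900)
120 + S(l(3, -4))*Z = 120 + (-5 + 3)*(-2900) = 120 - 2*(-2900) = 120 + 5800 = 5920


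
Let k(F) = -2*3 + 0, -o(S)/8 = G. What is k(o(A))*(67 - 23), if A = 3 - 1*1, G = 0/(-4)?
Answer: -264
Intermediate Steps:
G = 0 (G = 0*(-1/4) = 0)
A = 2 (A = 3 - 1 = 2)
o(S) = 0 (o(S) = -8*0 = 0)
k(F) = -6 (k(F) = -6 + 0 = -6)
k(o(A))*(67 - 23) = -6*(67 - 23) = -6*44 = -264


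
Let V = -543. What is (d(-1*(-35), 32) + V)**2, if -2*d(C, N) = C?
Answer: 1256641/4 ≈ 3.1416e+5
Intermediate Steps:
d(C, N) = -C/2
(d(-1*(-35), 32) + V)**2 = (-(-1)*(-35)/2 - 543)**2 = (-1/2*35 - 543)**2 = (-35/2 - 543)**2 = (-1121/2)**2 = 1256641/4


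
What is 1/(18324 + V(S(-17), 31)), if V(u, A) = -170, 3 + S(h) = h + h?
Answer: 1/18154 ≈ 5.5084e-5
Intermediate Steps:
S(h) = -3 + 2*h (S(h) = -3 + (h + h) = -3 + 2*h)
1/(18324 + V(S(-17), 31)) = 1/(18324 - 170) = 1/18154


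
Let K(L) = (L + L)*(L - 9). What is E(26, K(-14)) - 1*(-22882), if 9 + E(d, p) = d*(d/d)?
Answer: 22899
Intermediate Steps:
K(L) = 2*L*(-9 + L) (K(L) = (2*L)*(-9 + L) = 2*L*(-9 + L))
E(d, p) = -9 + d (E(d, p) = -9 + d*(d/d) = -9 + d*1 = -9 + d)
E(26, K(-14)) - 1*(-22882) = (-9 + 26) - 1*(-22882) = 17 + 22882 = 22899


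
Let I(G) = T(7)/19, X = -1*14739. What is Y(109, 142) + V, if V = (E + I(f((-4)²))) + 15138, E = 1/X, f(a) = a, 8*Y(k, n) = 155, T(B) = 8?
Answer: 33958434763/2240328 ≈ 15158.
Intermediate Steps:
Y(k, n) = 155/8 (Y(k, n) = (⅛)*155 = 155/8)
X = -14739
I(G) = 8/19
E = -1/14739 (E = 1/(-14739) = -1/14739 ≈ -6.7847e-5)
V = 4239378551/280041 (V = (-1/14739 + 8/19) + 15138 = 117893/280041 + 15138 = 4239378551/280041 ≈ 15138.)
Y(109, 142) + V = 155/8 + 4239378551/280041 = 33958434763/2240328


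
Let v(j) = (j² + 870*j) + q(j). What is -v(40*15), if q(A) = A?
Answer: -882600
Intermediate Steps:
v(j) = j² + 871*j (v(j) = (j² + 870*j) + j = j² + 871*j)
-v(40*15) = -40*15*(871 + 40*15) = -600*(871 + 600) = -600*1471 = -1*882600 = -882600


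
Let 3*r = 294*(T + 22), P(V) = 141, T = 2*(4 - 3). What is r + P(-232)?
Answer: 2493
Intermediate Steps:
T = 2 (T = 2*1 = 2)
r = 2352 (r = (294*(2 + 22))/3 = (294*24)/3 = (⅓)*7056 = 2352)
r + P(-232) = 2352 + 141 = 2493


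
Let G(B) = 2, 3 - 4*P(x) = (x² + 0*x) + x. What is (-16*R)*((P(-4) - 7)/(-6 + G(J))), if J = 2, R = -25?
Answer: 925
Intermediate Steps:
P(x) = ¾ - x/4 - x²/4 (P(x) = ¾ - ((x² + 0*x) + x)/4 = ¾ - ((x² + 0) + x)/4 = ¾ - (x² + x)/4 = ¾ - (x + x²)/4 = ¾ + (-x/4 - x²/4) = ¾ - x/4 - x²/4)
(-16*R)*((P(-4) - 7)/(-6 + G(J))) = (-16*(-25))*(((¾ - ¼*(-4) - ¼*(-4)²) - 7)/(-6 + 2)) = 400*(((¾ + 1 - ¼*16) - 7)/(-4)) = 400*(((¾ + 1 - 4) - 7)*(-¼)) = 400*((-9/4 - 7)*(-¼)) = 400*(-37/4*(-¼)) = 400*(37/16) = 925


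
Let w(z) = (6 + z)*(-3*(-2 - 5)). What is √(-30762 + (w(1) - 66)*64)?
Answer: 21*I*√58 ≈ 159.93*I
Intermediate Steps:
w(z) = 126 + 21*z (w(z) = (6 + z)*(-3*(-7)) = (6 + z)*21 = 126 + 21*z)
√(-30762 + (w(1) - 66)*64) = √(-30762 + ((126 + 21*1) - 66)*64) = √(-30762 + ((126 + 21) - 66)*64) = √(-30762 + (147 - 66)*64) = √(-30762 + 81*64) = √(-30762 + 5184) = √(-25578) = 21*I*√58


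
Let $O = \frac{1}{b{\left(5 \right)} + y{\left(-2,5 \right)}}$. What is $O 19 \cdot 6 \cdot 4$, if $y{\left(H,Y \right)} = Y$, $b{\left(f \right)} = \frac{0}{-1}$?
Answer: $\frac{456}{5} \approx 91.2$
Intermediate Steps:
$b{\left(f \right)} = 0$ ($b{\left(f \right)} = 0 \left(-1\right) = 0$)
$O = \frac{1}{5}$ ($O = \frac{1}{0 + 5} = \frac{1}{5} \approx 0.2$)
$O 19 \cdot 6 \cdot 4 = \frac{1}{5} \cdot 19 \cdot 6 \cdot 4 = \frac{19}{5} \cdot 24 = \frac{456}{5}$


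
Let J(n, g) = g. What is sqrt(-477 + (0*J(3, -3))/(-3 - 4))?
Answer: 3*I*sqrt(53) ≈ 21.84*I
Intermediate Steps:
sqrt(-477 + (0*J(3, -3))/(-3 - 4)) = sqrt(-477 + (0*(-3))/(-3 - 4)) = sqrt(-477 + 0/(-7)) = sqrt(-477 + 0*(-1/7)) = sqrt(-477 + 0) = sqrt(-477) = 3*I*sqrt(53)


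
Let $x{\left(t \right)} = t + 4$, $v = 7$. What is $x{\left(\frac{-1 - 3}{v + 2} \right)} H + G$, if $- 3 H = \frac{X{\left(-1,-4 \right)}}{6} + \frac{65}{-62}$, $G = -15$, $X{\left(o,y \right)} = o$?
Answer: $- \frac{34049}{2511} \approx -13.56$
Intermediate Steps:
$x{\left(t \right)} = 4 + t$
$H = \frac{113}{279}$ ($H = - \frac{- \frac{1}{6} + \frac{65}{-62}}{3} = - \frac{\left(-1\right) \frac{1}{6} + 65 \left(- \frac{1}{62}\right)}{3} = - \frac{- \frac{1}{6} - \frac{65}{62}}{3} = \left(- \frac{1}{3}\right) \left(- \frac{113}{93}\right) = \frac{113}{279} \approx 0.40502$)
$x{\left(\frac{-1 - 3}{v + 2} \right)} H + G = \left(4 + \frac{-1 - 3}{7 + 2}\right) \frac{113}{279} - 15 = \left(4 - \frac{4}{9}\right) \frac{113}{279} - 15 = \frac{32}{9} \cdot \frac{113}{279} - 15 = \frac{3616}{2511} - 15 = - \frac{34049}{2511}$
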